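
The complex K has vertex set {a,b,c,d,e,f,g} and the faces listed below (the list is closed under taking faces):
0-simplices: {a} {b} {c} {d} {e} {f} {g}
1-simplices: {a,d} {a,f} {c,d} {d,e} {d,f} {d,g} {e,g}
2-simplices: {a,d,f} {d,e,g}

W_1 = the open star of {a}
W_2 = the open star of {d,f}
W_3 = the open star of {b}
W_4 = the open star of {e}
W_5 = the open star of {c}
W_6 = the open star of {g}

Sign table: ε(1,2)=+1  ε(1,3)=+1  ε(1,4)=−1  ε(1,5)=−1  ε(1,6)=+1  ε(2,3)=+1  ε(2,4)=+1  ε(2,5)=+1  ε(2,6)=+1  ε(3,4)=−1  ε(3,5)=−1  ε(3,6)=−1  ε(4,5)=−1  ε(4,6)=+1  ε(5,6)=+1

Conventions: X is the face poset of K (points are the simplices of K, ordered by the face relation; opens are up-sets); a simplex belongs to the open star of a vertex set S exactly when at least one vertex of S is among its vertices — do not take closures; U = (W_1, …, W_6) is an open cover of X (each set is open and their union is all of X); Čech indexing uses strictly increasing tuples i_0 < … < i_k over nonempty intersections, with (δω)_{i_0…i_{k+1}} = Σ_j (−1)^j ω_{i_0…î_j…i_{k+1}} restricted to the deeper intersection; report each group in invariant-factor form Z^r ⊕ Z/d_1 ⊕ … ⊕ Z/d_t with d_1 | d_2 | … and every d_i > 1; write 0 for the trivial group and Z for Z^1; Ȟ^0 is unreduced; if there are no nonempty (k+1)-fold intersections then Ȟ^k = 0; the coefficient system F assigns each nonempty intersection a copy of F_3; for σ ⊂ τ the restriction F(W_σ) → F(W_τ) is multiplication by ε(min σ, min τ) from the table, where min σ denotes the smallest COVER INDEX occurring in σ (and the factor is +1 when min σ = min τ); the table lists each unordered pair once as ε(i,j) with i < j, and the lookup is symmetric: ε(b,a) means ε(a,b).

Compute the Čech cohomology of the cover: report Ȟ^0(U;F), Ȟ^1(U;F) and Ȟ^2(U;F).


Ȟ^0(U;F) ≅ Z/3 ⊕ Z/3,  Ȟ^1(U;F) ≅ 0,  Ȟ^2(U;F) ≅ 0

nonempty intersections:
  W1={{a},{a,d},{a,f},{a,d,f}} W2={{d},{f},{a,d},{a,f},{c,d},{d,e},{d,f},{d,g},{a,d,f},{d,e,g}} W3={{b}} W4={{e},{d,e},{e,g},{d,e,g}} W5={{c},{c,d}} W6={{g},{d,g},{e,g},{d,e,g}}
  W12={{a,d},{a,f},{a,d,f}} W24={{d,e},{d,e,g}} W25={{c,d}} W26={{d,g},{d,e,g}} W46={{e,g},{d,e,g}}
  W246={{d,e,g}}
C dims 6,5,1; δ0: rk_F3 4; δ1: rk_F3 1
Ȟ^0: (6−4)−0=2 ⇒ Z/3 ⊕ Z/3
Ȟ^1: (5−1)−4=0 ⇒ 0
Ȟ^2: (1−0)−1=0 ⇒ 0


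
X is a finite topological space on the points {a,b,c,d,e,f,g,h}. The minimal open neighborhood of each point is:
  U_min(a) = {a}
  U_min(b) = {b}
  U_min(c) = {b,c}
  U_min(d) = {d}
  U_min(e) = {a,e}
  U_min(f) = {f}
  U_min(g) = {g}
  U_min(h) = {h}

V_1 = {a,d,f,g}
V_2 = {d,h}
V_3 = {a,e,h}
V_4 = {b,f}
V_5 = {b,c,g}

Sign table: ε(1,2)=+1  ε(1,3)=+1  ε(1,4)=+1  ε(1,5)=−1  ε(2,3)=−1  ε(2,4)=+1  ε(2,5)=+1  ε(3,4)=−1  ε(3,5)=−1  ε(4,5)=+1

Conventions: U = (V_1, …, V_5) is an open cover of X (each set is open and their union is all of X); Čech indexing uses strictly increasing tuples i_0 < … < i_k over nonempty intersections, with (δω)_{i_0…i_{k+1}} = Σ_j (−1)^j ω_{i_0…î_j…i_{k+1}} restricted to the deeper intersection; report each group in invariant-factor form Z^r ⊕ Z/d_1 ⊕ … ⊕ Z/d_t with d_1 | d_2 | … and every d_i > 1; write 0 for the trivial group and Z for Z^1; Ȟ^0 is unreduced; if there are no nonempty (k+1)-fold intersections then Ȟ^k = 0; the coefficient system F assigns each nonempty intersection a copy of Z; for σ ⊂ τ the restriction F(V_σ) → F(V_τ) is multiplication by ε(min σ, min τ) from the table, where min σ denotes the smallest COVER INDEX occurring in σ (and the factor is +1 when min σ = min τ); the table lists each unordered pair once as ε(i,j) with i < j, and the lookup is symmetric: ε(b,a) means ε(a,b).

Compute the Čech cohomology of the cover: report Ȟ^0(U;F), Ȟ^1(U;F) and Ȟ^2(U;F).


nonempty overlaps:
  V12={d} V13={a} V14={f} V15={g} V23={h} V45={b}
C dims 5,6; δ0: rk 5, SNF 1^4·2
degree 0: 5−5−0 = 0 → Ȟ^0 ≅ 0
degree 1: 6−0−5 = 1 plus torsion [2] → Ȟ^1 ≅ Z ⊕ Z/2
degree 2: 0−0−0 = 0 → Ȟ^2 ≅ 0

Ȟ^0(U;F) ≅ 0; Ȟ^1(U;F) ≅ Z ⊕ Z/2; Ȟ^2(U;F) ≅ 0


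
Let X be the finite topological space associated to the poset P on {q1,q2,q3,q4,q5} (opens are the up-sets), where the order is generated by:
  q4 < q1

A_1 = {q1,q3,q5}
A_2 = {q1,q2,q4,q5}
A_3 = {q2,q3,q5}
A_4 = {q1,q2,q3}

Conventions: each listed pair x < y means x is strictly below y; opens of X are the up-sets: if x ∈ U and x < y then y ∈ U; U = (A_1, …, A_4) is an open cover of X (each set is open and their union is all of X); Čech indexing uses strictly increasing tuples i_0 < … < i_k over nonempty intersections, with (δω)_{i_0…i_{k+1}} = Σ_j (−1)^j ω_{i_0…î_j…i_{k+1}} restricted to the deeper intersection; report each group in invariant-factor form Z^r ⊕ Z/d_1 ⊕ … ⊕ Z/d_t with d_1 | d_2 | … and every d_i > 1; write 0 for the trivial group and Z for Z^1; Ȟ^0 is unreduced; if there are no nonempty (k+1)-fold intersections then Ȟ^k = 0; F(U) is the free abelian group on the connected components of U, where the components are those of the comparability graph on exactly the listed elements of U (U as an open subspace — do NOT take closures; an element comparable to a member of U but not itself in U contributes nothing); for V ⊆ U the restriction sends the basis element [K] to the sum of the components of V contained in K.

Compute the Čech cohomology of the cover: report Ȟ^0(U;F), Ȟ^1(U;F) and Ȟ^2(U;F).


Ȟ^0 = Z^4, Ȟ^1 = 0 and Ȟ^2 = 0

cover nerve:
  A12={q1,q5} A13={q3,q5} A14={q1,q3} A23={q2,q5} A24={q1,q2} A34={q2,q3}
  A123={q5} A124={q1} A134={q3} A234={q2}
components per intersection:
  A1: {q1} {q3} {q5}
  A2: {q1,q4} {q2} {q5}
  A3: {q2} {q3} {q5}
  A4: {q1} {q2} {q3}
  A12: {q1} {q5}
  A13: {q3} {q5}
  A14: {q1} {q3}
  A23: {q2} {q5}
  A24: {q1} {q2}
  A34: {q2} {q3}
  A123: {q5}
  A124: {q1}
  A134: {q3}
  A234: {q2}
C dims 12,12,4; δ0: rk 8, SNF 1^8; δ1: rk 4, SNF 1^4
Ȟ^0: (12−8)−0=4 ⇒ Z^4
Ȟ^1: (12−4)−8=0 ⇒ 0
Ȟ^2: (4−0)−4=0 ⇒ 0


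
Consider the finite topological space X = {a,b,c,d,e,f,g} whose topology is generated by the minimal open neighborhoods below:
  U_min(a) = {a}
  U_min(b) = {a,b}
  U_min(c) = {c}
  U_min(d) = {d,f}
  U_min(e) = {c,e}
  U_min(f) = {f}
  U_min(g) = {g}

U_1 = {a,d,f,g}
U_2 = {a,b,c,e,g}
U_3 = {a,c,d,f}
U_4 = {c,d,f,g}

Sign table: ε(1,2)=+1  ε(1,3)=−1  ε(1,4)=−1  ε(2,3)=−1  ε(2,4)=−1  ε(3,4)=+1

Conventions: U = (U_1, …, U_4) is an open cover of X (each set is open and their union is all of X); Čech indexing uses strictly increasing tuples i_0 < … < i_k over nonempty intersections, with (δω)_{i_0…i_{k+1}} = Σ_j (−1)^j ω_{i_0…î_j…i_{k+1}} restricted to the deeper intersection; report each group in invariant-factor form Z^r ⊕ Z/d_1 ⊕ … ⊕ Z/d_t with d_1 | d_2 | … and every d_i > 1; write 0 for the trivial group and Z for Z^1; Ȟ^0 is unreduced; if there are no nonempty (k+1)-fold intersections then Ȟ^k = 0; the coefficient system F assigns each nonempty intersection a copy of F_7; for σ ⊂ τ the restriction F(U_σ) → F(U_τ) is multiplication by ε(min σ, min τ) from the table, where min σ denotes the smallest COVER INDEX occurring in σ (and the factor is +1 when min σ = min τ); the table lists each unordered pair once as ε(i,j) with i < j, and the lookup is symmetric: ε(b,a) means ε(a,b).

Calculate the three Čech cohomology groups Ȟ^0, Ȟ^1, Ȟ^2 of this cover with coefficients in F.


nonempty intersections:
  U12={a,g} U13={a,d,f} U14={d,f,g} U23={a,c} U24={c,g} U34={c,d,f}
  U123={a} U124={g} U134={d,f} U234={c}
C dims 4,6,4; δ0: rk_F7 3; δ1: rk_F7 3
Ȟ^0: (4−3)−0=1 ⇒ Z/7
Ȟ^1: (6−3)−3=0 ⇒ 0
Ȟ^2: (4−0)−3=1 ⇒ Z/7

Ȟ^0 ≅ Z/7, Ȟ^1 ≅ 0 and Ȟ^2 ≅ Z/7


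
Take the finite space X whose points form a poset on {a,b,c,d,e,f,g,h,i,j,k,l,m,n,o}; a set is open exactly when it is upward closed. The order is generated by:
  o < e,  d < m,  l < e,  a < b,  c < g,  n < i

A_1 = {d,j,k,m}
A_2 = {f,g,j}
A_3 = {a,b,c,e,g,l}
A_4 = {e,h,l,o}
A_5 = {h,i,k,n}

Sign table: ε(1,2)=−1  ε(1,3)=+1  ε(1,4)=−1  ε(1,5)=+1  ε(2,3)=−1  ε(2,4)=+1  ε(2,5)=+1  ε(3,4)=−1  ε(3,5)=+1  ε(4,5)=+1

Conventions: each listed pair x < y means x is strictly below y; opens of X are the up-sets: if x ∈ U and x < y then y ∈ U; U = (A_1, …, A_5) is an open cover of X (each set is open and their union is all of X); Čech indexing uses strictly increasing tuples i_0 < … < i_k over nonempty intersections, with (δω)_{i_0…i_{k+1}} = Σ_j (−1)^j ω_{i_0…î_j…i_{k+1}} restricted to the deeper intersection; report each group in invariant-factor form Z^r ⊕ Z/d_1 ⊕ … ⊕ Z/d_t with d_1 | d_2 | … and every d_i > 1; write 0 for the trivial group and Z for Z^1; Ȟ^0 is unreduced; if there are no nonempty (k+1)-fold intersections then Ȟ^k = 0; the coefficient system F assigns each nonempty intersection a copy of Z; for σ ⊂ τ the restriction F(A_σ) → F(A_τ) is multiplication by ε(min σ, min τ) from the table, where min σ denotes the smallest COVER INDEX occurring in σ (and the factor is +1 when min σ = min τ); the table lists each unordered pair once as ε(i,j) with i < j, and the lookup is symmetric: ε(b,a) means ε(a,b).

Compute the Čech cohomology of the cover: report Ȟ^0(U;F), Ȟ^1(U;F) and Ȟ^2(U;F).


nonempty overlaps:
  A12={j} A15={k} A23={g} A34={e,l} A45={h}
C dims 5,5; δ0: rk 5, SNF 1^4·2
degree 0: 5−5−0 = 0 → Ȟ^0 ≅ 0
degree 1: 5−0−5 = 0 plus torsion [2] → Ȟ^1 ≅ Z/2
degree 2: 0−0−0 = 0 → Ȟ^2 ≅ 0

Ȟ^0 = 0; Ȟ^1 = Z/2; Ȟ^2 = 0


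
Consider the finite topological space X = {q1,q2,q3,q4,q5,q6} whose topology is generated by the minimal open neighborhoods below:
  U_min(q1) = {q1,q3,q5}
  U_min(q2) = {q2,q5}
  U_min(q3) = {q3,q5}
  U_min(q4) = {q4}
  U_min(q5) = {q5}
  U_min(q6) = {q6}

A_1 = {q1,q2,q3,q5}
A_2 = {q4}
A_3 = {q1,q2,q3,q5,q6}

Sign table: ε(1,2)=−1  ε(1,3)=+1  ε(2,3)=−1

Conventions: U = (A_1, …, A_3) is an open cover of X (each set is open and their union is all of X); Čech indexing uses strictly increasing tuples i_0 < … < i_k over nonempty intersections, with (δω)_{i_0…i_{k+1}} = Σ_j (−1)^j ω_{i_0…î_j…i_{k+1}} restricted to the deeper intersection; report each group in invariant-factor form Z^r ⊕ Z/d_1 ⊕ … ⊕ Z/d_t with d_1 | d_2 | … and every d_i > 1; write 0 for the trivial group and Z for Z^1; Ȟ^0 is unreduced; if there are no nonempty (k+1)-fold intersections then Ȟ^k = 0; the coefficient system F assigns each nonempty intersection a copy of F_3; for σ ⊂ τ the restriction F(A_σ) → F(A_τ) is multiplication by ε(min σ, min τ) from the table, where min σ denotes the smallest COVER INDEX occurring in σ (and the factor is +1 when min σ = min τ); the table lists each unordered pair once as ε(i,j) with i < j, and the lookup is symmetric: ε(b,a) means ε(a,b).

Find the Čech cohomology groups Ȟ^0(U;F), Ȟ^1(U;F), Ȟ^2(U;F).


Ȟ^0 = Z/3 ⊕ Z/3; Ȟ^1 = 0; Ȟ^2 = 0

intersection data:
  A13={q1,q2,q3,q5}
C dims 3,1; δ0: rk_F3 1
Ȟ^0 = (3 − 1) − 0 = 2, so Ȟ^0 ≅ Z/3 ⊕ Z/3
Ȟ^1 = (1 − 0) − 1 = 0, so Ȟ^1 ≅ 0
Ȟ^2 = (0 − 0) − 0 = 0, so Ȟ^2 ≅ 0


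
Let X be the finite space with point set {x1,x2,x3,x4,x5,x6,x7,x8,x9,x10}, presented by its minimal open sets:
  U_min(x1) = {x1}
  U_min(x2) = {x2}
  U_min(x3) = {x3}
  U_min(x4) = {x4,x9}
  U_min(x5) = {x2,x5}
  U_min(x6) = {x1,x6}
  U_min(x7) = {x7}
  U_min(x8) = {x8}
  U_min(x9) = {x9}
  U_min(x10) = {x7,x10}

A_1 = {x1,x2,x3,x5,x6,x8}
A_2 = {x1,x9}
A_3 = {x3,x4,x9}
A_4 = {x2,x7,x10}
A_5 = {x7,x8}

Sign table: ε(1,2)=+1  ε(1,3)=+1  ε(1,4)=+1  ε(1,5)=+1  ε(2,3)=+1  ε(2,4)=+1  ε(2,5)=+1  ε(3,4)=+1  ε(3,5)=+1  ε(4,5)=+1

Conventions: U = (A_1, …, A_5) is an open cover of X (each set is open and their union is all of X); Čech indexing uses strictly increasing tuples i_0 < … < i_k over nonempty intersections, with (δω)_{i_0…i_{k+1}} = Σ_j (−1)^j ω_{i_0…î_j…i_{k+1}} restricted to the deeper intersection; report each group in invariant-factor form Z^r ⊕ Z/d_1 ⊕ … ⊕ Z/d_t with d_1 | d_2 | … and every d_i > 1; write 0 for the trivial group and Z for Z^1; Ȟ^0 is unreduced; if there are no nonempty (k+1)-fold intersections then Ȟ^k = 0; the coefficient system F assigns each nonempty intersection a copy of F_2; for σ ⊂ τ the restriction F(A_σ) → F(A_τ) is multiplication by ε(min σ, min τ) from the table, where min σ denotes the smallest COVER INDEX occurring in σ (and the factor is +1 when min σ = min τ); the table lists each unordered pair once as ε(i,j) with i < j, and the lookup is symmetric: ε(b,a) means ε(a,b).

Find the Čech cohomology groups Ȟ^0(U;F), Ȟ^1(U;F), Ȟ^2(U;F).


intersection data:
  A12={x1} A13={x3} A14={x2} A15={x8} A23={x9} A45={x7}
C dims 5,6; δ0: rk_F2 4
Ȟ^0 = (5 − 4) − 0 = 1, so Ȟ^0 ≅ Z/2
Ȟ^1 = (6 − 0) − 4 = 2, so Ȟ^1 ≅ Z/2 ⊕ Z/2
Ȟ^2 = (0 − 0) − 0 = 0, so Ȟ^2 ≅ 0

Ȟ^0 ≅ Z/2; Ȟ^1 ≅ Z/2 ⊕ Z/2; Ȟ^2 ≅ 0


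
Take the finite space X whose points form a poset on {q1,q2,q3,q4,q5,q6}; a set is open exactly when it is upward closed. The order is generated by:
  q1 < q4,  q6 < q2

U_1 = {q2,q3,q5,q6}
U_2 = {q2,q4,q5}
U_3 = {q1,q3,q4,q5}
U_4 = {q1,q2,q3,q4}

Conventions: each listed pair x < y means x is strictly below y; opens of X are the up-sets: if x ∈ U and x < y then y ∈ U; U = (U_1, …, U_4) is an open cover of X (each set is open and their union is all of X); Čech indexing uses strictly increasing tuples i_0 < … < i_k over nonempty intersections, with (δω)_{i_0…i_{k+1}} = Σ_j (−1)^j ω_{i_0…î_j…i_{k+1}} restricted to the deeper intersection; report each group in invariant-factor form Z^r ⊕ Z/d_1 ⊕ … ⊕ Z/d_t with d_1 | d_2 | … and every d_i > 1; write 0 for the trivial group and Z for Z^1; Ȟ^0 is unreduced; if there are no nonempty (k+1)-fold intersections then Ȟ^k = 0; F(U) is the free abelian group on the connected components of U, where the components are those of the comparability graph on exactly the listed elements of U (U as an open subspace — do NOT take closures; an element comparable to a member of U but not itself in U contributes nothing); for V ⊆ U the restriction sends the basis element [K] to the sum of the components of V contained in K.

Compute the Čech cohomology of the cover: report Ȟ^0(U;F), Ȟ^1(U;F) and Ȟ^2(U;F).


Ȟ^0(U;F) ≅ Z^4; Ȟ^1(U;F) ≅ 0; Ȟ^2(U;F) ≅ 0

nonempty overlaps:
  U12={q2,q5} U13={q3,q5} U14={q2,q3} U23={q4,q5} U24={q2,q4} U34={q1,q3,q4}
  U123={q5} U124={q2} U134={q3} U234={q4}
components per intersection:
  U1: {q2,q6} {q3} {q5}
  U2: {q2} {q4} {q5}
  U3: {q1,q4} {q3} {q5}
  U4: {q1,q4} {q2} {q3}
  U12: {q2} {q5}
  U13: {q3} {q5}
  U14: {q2} {q3}
  U23: {q4} {q5}
  U24: {q2} {q4}
  U34: {q1,q4} {q3}
  U123: {q5}
  U124: {q2}
  U134: {q3}
  U234: {q4}
C dims 12,12,4; δ0: rk 8, SNF 1^8; δ1: rk 4, SNF 1^4
degree 0: 12−8−0 = 4 → Ȟ^0 ≅ Z^4
degree 1: 12−4−8 = 0 → Ȟ^1 ≅ 0
degree 2: 4−0−4 = 0 → Ȟ^2 ≅ 0


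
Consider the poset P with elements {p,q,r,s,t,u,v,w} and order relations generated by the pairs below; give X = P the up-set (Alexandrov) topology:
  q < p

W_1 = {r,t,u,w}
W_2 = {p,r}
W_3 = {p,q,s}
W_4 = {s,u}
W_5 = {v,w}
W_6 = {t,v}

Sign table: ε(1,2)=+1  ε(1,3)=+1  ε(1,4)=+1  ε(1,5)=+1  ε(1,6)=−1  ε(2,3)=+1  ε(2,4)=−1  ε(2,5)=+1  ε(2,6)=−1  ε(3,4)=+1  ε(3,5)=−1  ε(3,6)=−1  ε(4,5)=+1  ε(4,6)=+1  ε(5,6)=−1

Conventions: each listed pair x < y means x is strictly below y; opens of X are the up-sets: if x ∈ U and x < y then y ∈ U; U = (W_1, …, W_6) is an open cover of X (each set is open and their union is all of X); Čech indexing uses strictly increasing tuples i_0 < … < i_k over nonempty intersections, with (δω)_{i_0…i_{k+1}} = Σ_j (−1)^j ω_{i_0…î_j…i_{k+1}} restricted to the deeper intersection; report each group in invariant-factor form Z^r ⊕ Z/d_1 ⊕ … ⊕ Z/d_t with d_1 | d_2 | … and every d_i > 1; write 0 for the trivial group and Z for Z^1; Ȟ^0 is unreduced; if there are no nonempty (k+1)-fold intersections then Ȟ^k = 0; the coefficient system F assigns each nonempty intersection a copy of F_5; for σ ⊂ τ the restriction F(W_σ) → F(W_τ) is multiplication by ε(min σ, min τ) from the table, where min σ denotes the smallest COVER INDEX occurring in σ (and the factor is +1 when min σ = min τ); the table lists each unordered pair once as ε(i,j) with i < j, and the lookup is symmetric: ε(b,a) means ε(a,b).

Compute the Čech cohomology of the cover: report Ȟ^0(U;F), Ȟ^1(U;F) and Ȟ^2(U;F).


Ȟ^0 ≅ Z/5, Ȟ^1 ≅ Z/5 ⊕ Z/5 and Ȟ^2 ≅ 0

nerve simplices:
  W12={r} W14={u} W15={w} W16={t} W23={p} W34={s} W56={v}
C dims 6,7; δ0: rk_F5 5
degree 0: 6−5−0 = 1 → Ȟ^0 ≅ Z/5
degree 1: 7−0−5 = 2 → Ȟ^1 ≅ Z/5 ⊕ Z/5
degree 2: 0−0−0 = 0 → Ȟ^2 ≅ 0


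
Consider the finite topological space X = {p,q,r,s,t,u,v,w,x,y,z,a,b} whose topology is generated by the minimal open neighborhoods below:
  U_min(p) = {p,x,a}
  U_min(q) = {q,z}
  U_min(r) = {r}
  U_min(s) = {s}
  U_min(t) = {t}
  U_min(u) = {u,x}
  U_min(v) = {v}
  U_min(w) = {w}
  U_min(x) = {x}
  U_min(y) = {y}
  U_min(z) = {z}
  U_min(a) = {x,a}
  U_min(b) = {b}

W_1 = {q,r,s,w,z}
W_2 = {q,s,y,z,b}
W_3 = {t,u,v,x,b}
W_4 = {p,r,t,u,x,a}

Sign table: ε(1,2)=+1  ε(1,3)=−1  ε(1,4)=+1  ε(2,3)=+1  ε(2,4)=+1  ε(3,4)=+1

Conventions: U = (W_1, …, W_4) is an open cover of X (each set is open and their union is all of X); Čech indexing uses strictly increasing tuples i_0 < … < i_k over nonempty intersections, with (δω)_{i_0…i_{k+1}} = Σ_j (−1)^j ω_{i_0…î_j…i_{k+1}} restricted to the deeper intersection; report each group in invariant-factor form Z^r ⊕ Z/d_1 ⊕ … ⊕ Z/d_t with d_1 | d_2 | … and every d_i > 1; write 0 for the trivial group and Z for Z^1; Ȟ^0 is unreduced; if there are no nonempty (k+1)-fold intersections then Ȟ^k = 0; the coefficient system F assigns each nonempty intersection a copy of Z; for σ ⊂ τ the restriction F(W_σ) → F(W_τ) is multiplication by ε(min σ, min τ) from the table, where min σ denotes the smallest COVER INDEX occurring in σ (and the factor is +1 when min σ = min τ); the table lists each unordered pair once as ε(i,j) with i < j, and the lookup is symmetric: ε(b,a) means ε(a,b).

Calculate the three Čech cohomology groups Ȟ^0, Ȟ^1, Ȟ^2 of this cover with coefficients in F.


Ȟ^0(U;F) ≅ Z, Ȟ^1(U;F) ≅ Z, Ȟ^2(U;F) ≅ 0

nerve simplices:
  W12={q,s,z} W14={r} W23={b} W34={t,u,x}
C dims 4,4; δ0: rk 3, SNF 1^3
degree 0: 4−3−0 = 1 → Ȟ^0 ≅ Z
degree 1: 4−0−3 = 1 → Ȟ^1 ≅ Z
degree 2: 0−0−0 = 0 → Ȟ^2 ≅ 0


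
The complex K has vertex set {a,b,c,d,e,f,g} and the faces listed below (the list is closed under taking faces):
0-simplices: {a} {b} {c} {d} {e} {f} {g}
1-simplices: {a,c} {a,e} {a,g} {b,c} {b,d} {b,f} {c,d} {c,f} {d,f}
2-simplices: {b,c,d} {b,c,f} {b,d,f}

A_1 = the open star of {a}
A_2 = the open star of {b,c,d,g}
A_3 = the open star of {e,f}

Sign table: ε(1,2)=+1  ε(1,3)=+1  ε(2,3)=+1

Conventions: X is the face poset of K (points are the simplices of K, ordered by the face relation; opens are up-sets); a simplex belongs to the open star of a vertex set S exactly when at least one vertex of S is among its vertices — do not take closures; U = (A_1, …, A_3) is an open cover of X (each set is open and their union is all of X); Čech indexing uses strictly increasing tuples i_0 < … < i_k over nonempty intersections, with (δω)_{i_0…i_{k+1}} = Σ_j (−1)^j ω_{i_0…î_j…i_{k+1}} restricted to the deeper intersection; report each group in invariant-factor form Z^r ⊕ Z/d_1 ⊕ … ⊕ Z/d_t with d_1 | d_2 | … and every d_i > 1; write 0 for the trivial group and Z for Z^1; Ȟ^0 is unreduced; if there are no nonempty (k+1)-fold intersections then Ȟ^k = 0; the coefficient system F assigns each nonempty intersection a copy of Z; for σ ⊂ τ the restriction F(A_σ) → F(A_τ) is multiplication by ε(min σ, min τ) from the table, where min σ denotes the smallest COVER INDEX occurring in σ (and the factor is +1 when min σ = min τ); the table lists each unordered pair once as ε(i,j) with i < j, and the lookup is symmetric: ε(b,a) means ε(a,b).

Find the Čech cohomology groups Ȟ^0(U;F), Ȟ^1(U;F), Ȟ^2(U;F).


nerve simplices:
  A1={{a},{a,c},{a,e},{a,g}} A2={{b},{c},{d},{g},{a,c},{a,g},{b,c},{b,d},{b,f},{c,d},{c,f},{d,f},{b,c,d},{b,c,f},{b,d,f}} A3={{e},{f},{a,e},{b,f},{c,f},{d,f},{b,c,f},{b,d,f}}
  A12={{a,c},{a,g}} A13={{a,e}} A23={{b,f},{c,f},{d,f},{b,c,f},{b,d,f}}
C dims 3,3; δ0: rk 2, SNF 1^2
degree 0: 3−2−0 = 1 → Ȟ^0 ≅ Z
degree 1: 3−0−2 = 1 → Ȟ^1 ≅ Z
degree 2: 0−0−0 = 0 → Ȟ^2 ≅ 0

Ȟ^0 = Z, Ȟ^1 = Z and Ȟ^2 = 0


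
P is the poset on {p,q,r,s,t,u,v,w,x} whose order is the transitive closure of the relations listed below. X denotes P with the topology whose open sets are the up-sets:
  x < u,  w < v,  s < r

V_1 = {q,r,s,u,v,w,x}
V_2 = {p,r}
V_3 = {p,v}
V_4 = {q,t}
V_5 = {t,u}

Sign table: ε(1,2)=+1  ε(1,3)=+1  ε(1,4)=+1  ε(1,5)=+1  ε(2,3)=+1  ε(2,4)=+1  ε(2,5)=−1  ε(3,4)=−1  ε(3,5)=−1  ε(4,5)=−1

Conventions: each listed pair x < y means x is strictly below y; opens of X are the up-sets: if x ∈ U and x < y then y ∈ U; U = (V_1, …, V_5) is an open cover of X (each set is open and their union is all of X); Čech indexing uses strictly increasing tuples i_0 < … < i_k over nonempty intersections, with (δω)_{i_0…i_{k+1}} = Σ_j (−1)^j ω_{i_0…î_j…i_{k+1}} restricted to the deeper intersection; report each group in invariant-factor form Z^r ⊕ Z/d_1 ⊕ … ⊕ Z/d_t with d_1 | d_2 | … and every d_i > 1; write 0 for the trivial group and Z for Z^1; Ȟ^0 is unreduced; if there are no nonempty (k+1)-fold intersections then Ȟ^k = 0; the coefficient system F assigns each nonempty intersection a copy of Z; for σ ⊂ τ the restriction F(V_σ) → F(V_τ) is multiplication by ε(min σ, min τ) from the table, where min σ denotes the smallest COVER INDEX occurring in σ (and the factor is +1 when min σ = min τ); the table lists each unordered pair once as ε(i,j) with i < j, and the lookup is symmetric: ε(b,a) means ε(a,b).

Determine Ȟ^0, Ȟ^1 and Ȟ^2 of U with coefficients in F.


nerve of the cover:
  V12={r} V13={v} V14={q} V15={u} V23={p} V45={t}
C dims 5,6; δ0: rk 5, SNF 1^4·2
Ȟ^0 = (5 − 5) − 0 = 0, so Ȟ^0 ≅ 0
Ȟ^1 = (6 − 0) − 5 = 1 plus torsion [2], so Ȟ^1 ≅ Z ⊕ Z/2
Ȟ^2 = (0 − 0) − 0 = 0, so Ȟ^2 ≅ 0

Ȟ^0 = 0, Ȟ^1 = Z ⊕ Z/2 and Ȟ^2 = 0


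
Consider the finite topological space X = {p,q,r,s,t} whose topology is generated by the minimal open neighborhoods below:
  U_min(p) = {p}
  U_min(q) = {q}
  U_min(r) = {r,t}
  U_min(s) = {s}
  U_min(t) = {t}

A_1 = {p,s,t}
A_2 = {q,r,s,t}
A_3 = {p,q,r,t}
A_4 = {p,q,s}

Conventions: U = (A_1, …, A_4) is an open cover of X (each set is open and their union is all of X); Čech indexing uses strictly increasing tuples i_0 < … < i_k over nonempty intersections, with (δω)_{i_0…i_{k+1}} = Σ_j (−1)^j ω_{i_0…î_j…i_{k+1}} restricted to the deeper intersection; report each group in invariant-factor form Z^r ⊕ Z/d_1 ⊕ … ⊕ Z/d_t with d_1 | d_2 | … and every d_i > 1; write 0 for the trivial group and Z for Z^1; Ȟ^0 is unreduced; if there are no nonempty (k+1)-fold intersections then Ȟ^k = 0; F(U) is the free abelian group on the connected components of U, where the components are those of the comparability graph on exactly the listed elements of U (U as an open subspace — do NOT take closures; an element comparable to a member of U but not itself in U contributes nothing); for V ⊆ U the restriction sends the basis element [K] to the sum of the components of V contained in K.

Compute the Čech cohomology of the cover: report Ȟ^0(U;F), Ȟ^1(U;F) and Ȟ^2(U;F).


Ȟ^0 ≅ Z^4,  Ȟ^1 ≅ 0,  Ȟ^2 ≅ 0

intersection data:
  A12={s,t} A13={p,t} A14={p,s} A23={q,r,t} A24={q,s} A34={p,q}
  A123={t} A124={s} A134={p} A234={q}
components per intersection:
  A1: {p} {s} {t}
  A2: {q} {r,t} {s}
  A3: {p} {q} {r,t}
  A4: {p} {q} {s}
  A12: {s} {t}
  A13: {p} {t}
  A14: {p} {s}
  A23: {q} {r,t}
  A24: {q} {s}
  A34: {p} {q}
  A123: {t}
  A124: {s}
  A134: {p}
  A234: {q}
C dims 12,12,4; δ0: rk 8, SNF 1^8; δ1: rk 4, SNF 1^4
Ȟ^0 = (12 − 8) − 0 = 4, so Ȟ^0 ≅ Z^4
Ȟ^1 = (12 − 4) − 8 = 0, so Ȟ^1 ≅ 0
Ȟ^2 = (4 − 0) − 4 = 0, so Ȟ^2 ≅ 0


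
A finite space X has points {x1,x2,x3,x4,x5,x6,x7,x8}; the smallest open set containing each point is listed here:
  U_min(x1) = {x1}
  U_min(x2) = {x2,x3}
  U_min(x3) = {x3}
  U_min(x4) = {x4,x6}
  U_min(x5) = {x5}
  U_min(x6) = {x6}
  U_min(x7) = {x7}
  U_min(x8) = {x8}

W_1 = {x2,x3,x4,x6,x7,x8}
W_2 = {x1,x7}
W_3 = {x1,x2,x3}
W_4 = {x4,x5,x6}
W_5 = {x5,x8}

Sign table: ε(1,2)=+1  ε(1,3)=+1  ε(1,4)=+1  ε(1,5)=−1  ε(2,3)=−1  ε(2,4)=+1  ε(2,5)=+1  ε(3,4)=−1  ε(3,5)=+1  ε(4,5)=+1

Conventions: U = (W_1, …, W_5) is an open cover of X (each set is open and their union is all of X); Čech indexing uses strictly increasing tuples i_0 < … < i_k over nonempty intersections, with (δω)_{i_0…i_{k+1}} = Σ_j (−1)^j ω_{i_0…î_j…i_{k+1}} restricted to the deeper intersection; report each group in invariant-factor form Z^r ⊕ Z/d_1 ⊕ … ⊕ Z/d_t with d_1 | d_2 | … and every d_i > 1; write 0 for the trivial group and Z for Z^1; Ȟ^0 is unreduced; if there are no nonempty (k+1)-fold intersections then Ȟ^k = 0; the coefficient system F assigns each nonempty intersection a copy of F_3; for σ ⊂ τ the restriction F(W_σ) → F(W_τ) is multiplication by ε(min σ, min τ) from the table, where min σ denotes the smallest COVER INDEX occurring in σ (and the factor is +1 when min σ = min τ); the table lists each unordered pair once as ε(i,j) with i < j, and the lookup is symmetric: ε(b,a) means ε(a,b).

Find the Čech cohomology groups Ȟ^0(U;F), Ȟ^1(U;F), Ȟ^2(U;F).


nerve of the cover:
  W12={x7} W13={x2,x3} W14={x4,x6} W15={x8} W23={x1} W45={x5}
C dims 5,6; δ0: rk_F3 5
Ȟ^0 = (5 − 5) − 0 = 0, so Ȟ^0 ≅ 0
Ȟ^1 = (6 − 0) − 5 = 1, so Ȟ^1 ≅ Z/3
Ȟ^2 = (0 − 0) − 0 = 0, so Ȟ^2 ≅ 0

Ȟ^0(U;F) ≅ 0, Ȟ^1(U;F) ≅ Z/3 and Ȟ^2(U;F) ≅ 0


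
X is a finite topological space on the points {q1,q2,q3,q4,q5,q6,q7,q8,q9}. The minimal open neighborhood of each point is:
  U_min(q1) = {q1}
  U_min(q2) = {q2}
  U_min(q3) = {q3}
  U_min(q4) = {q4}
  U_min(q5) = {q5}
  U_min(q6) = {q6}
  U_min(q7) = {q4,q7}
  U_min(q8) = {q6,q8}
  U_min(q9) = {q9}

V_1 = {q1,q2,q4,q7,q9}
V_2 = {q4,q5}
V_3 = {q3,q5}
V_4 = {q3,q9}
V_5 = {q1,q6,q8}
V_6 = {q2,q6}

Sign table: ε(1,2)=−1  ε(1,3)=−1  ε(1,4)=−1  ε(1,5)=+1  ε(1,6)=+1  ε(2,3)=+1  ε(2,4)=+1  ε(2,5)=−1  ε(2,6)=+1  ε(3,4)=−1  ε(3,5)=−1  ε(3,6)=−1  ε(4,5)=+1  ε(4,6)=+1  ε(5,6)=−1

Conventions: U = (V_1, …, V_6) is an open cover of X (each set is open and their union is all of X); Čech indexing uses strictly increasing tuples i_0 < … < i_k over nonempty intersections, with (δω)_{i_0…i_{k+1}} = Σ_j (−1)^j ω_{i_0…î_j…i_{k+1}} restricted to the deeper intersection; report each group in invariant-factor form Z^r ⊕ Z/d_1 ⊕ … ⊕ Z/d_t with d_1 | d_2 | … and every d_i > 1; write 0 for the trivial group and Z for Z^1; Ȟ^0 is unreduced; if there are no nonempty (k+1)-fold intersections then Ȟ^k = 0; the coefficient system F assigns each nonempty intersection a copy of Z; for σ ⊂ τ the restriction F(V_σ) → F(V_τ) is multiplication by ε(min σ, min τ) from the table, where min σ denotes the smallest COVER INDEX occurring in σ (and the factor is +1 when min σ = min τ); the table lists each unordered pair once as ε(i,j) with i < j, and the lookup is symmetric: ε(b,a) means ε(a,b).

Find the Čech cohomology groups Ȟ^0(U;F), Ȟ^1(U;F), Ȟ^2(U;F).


nerve of the cover:
  V12={q4} V14={q9} V15={q1} V16={q2} V23={q5} V34={q3} V56={q6}
C dims 6,7; δ0: rk 6, SNF 1^5·2
Ȟ^0 = (6 − 6) − 0 = 0, so Ȟ^0 ≅ 0
Ȟ^1 = (7 − 0) − 6 = 1 plus torsion [2], so Ȟ^1 ≅ Z ⊕ Z/2
Ȟ^2 = (0 − 0) − 0 = 0, so Ȟ^2 ≅ 0

Ȟ^0(U;F) ≅ 0, Ȟ^1(U;F) ≅ Z ⊕ Z/2 and Ȟ^2(U;F) ≅ 0


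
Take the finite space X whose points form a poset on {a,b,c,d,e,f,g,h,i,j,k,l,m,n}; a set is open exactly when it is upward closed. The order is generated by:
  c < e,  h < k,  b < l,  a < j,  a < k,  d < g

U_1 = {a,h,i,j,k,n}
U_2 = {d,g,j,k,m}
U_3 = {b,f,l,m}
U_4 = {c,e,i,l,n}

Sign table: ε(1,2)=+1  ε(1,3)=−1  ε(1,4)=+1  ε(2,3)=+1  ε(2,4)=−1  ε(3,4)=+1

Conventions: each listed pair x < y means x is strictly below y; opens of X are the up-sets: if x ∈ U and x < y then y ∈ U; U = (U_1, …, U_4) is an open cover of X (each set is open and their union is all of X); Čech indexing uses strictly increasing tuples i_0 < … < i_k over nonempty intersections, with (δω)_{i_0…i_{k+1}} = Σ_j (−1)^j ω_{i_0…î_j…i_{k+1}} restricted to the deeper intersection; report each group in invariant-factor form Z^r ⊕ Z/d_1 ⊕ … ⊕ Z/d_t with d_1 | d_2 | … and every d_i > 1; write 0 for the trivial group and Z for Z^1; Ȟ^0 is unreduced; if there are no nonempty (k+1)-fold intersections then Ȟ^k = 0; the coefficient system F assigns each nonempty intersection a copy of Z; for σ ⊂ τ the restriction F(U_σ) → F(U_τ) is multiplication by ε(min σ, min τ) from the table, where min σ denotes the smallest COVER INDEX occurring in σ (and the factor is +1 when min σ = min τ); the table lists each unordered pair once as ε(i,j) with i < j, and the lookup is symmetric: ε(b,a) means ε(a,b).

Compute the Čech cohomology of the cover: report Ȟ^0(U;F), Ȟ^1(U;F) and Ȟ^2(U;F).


Ȟ^0 ≅ Z, Ȟ^1 ≅ Z, Ȟ^2 ≅ 0

nonempty overlaps:
  U12={j,k} U14={i,n} U23={m} U34={l}
C dims 4,4; δ0: rk 3, SNF 1^3
degree 0: 4−3−0 = 1 → Ȟ^0 ≅ Z
degree 1: 4−0−3 = 1 → Ȟ^1 ≅ Z
degree 2: 0−0−0 = 0 → Ȟ^2 ≅ 0


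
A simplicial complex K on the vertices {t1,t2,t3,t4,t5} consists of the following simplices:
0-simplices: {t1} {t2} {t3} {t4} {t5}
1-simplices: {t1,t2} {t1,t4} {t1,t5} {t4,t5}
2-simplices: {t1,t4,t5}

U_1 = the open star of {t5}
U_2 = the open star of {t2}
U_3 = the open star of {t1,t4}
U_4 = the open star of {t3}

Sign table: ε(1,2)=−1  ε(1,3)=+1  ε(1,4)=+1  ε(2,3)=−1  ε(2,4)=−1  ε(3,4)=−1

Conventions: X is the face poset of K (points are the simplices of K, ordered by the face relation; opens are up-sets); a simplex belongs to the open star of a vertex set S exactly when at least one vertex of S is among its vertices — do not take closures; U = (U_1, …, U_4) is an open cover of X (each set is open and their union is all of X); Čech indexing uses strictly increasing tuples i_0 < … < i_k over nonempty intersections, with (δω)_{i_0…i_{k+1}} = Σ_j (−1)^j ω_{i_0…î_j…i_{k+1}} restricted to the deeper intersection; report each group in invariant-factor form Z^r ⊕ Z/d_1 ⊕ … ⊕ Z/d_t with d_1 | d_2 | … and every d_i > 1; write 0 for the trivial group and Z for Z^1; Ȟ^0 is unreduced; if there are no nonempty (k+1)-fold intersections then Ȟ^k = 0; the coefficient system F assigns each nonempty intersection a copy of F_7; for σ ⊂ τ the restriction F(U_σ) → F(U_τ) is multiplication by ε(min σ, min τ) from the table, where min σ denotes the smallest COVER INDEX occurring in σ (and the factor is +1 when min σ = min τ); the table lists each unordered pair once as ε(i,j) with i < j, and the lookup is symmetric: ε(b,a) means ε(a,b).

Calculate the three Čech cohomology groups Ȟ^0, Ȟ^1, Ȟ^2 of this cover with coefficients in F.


Ȟ^0(U;F) ≅ Z/7 ⊕ Z/7; Ȟ^1(U;F) ≅ 0; Ȟ^2(U;F) ≅ 0

intersection data:
  U1={{t5},{t1,t5},{t4,t5},{t1,t4,t5}} U2={{t2},{t1,t2}} U3={{t1},{t4},{t1,t2},{t1,t4},{t1,t5},{t4,t5},{t1,t4,t5}} U4={{t3}}
  U13={{t1,t5},{t4,t5},{t1,t4,t5}} U23={{t1,t2}}
C dims 4,2; δ0: rk_F7 2
Ȟ^0 = (4 − 2) − 0 = 2, so Ȟ^0 ≅ Z/7 ⊕ Z/7
Ȟ^1 = (2 − 0) − 2 = 0, so Ȟ^1 ≅ 0
Ȟ^2 = (0 − 0) − 0 = 0, so Ȟ^2 ≅ 0


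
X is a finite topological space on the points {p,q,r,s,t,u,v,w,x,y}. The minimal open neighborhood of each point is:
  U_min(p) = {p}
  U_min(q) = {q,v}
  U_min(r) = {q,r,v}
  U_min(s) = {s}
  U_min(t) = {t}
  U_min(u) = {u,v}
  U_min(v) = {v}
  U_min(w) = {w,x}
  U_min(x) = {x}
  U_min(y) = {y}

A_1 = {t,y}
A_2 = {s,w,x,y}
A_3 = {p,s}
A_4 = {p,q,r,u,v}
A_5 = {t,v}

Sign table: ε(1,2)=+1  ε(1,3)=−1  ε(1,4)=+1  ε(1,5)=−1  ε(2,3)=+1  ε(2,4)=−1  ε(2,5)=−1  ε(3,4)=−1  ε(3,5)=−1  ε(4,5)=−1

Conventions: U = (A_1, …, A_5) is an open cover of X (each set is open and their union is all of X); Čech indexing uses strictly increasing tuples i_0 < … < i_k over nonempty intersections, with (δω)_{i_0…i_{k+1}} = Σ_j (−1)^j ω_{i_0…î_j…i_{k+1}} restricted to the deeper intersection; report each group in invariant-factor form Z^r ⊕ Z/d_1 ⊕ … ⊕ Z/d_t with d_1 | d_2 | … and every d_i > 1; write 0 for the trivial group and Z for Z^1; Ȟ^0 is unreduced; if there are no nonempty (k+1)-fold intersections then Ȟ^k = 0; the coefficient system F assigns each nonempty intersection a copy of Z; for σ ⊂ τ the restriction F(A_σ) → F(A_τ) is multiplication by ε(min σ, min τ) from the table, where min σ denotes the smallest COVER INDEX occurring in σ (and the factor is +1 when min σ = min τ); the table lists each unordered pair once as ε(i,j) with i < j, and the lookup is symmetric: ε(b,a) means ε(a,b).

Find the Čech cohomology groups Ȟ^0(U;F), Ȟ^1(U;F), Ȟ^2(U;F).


nerve of the cover:
  A12={y} A15={t} A23={s} A34={p} A45={v}
C dims 5,5; δ0: rk 5, SNF 1^4·2
Ȟ^0 = (5 − 5) − 0 = 0, so Ȟ^0 ≅ 0
Ȟ^1 = (5 − 0) − 5 = 0 plus torsion [2], so Ȟ^1 ≅ Z/2
Ȟ^2 = (0 − 0) − 0 = 0, so Ȟ^2 ≅ 0

Ȟ^0(U;F) ≅ 0, Ȟ^1(U;F) ≅ Z/2, Ȟ^2(U;F) ≅ 0


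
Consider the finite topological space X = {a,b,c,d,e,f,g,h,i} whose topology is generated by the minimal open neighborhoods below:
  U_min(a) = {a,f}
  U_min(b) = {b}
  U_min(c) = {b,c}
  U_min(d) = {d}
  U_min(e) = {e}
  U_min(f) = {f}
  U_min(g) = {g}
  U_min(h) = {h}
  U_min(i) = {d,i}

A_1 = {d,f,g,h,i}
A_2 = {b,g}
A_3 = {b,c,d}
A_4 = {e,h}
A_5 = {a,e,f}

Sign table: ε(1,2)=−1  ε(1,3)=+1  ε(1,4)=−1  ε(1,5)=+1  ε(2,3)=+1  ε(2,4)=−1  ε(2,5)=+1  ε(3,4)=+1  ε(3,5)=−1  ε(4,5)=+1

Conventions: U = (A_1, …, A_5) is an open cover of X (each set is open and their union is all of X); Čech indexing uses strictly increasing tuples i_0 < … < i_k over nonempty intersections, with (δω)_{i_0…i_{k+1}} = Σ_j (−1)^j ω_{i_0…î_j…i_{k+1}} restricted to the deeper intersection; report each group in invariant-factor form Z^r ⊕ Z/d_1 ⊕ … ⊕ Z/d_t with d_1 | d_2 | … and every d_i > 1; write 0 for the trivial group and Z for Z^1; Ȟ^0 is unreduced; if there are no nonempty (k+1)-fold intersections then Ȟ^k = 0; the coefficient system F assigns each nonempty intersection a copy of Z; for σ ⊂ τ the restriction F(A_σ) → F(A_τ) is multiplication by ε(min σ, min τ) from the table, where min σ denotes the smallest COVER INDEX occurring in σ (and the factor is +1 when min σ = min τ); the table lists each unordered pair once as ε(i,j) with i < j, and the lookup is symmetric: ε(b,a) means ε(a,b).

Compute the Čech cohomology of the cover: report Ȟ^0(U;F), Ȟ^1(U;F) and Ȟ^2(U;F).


Ȟ^0 ≅ 0, Ȟ^1 ≅ Z ⊕ Z/2, Ȟ^2 ≅ 0

intersection data:
  A12={g} A13={d} A14={h} A15={f} A23={b} A45={e}
C dims 5,6; δ0: rk 5, SNF 1^4·2
Ȟ^0 = (5 − 5) − 0 = 0, so Ȟ^0 ≅ 0
Ȟ^1 = (6 − 0) − 5 = 1 plus torsion [2], so Ȟ^1 ≅ Z ⊕ Z/2
Ȟ^2 = (0 − 0) − 0 = 0, so Ȟ^2 ≅ 0


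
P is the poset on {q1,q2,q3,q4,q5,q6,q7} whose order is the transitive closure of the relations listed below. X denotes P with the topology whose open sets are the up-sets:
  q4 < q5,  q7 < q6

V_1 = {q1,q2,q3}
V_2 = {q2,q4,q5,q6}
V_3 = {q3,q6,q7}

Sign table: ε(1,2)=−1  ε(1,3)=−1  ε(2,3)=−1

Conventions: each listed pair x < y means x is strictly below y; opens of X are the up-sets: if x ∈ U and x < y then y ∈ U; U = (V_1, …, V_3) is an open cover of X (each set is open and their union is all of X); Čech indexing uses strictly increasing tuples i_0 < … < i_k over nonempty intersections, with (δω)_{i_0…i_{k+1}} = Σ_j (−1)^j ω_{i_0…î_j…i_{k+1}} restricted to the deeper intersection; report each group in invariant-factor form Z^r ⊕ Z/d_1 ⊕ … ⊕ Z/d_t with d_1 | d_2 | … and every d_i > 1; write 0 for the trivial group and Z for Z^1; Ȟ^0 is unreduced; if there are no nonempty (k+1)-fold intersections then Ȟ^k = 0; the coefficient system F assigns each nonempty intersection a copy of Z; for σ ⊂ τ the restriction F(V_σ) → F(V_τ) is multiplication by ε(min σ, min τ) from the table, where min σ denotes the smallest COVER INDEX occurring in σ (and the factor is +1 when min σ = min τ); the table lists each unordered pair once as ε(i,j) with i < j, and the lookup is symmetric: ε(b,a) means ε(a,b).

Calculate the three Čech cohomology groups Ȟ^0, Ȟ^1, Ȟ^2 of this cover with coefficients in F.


Ȟ^0 = 0, Ȟ^1 = Z/2, Ȟ^2 = 0

nerve simplices:
  V12={q2} V13={q3} V23={q6}
C dims 3,3; δ0: rk 3, SNF 1^2·2
degree 0: 3−3−0 = 0 → Ȟ^0 ≅ 0
degree 1: 3−0−3 = 0 plus torsion [2] → Ȟ^1 ≅ Z/2
degree 2: 0−0−0 = 0 → Ȟ^2 ≅ 0


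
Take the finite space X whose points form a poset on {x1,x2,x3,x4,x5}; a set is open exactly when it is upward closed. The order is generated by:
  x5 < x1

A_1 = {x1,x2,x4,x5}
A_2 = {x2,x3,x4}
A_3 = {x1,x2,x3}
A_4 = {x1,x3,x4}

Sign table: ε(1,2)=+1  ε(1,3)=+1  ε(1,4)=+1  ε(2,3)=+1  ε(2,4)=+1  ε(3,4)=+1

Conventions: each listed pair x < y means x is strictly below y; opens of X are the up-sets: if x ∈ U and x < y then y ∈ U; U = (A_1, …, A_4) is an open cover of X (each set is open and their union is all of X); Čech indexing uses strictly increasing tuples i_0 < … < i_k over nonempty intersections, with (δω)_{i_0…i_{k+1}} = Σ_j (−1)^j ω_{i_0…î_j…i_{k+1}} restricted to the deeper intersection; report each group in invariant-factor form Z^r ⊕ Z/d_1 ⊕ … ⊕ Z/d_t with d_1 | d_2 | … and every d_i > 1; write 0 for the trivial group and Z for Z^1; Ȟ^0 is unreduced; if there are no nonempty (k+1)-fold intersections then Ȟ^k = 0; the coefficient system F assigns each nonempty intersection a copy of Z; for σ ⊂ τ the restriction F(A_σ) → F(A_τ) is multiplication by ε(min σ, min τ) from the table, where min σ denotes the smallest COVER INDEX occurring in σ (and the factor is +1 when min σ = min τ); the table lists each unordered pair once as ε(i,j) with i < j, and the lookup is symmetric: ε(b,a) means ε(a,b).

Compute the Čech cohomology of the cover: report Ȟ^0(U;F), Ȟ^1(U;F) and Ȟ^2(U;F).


Ȟ^0 = Z; Ȟ^1 = 0; Ȟ^2 = Z

nerve of the cover:
  A12={x2,x4} A13={x1,x2} A14={x1,x4} A23={x2,x3} A24={x3,x4} A34={x1,x3}
  A123={x2} A124={x4} A134={x1} A234={x3}
C dims 4,6,4; δ0: rk 3, SNF 1^3; δ1: rk 3, SNF 1^3
Ȟ^0 = (4 − 3) − 0 = 1, so Ȟ^0 ≅ Z
Ȟ^1 = (6 − 3) − 3 = 0, so Ȟ^1 ≅ 0
Ȟ^2 = (4 − 0) − 3 = 1, so Ȟ^2 ≅ Z


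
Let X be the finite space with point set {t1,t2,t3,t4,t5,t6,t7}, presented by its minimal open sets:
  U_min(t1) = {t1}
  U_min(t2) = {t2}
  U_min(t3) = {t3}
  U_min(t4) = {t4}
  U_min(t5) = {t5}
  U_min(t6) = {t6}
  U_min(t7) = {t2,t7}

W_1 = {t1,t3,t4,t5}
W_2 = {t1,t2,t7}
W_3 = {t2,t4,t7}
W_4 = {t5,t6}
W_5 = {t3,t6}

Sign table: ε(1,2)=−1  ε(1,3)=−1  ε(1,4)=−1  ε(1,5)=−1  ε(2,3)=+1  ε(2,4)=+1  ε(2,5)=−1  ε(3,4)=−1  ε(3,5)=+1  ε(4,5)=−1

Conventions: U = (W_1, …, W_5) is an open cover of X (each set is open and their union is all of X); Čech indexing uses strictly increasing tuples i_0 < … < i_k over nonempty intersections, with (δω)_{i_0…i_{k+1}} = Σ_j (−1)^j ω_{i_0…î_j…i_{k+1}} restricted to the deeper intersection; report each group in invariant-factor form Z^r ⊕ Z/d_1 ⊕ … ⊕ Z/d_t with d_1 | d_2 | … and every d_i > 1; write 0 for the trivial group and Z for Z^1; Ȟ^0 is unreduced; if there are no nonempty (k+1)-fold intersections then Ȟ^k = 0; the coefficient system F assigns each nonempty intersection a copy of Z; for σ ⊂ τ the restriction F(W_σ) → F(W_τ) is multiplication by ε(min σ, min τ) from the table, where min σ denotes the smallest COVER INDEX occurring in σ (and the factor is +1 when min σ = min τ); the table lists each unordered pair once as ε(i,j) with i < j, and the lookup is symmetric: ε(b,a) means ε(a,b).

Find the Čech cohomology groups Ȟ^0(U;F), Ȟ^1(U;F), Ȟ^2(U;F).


Ȟ^0 ≅ 0,  Ȟ^1 ≅ Z ⊕ Z/2,  Ȟ^2 ≅ 0

nonempty overlaps:
  W12={t1} W13={t4} W14={t5} W15={t3} W23={t2,t7} W45={t6}
C dims 5,6; δ0: rk 5, SNF 1^4·2
degree 0: 5−5−0 = 0 → Ȟ^0 ≅ 0
degree 1: 6−0−5 = 1 plus torsion [2] → Ȟ^1 ≅ Z ⊕ Z/2
degree 2: 0−0−0 = 0 → Ȟ^2 ≅ 0
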